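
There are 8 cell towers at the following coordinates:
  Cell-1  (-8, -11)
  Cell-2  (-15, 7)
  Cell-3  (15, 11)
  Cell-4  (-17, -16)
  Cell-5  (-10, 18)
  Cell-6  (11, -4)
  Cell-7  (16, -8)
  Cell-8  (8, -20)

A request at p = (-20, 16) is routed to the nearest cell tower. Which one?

Squared Euclidean distances:
d²(p, Cell-1) = 144 + 729 = 873
d²(p, Cell-2) = 25 + 81 = 106
d²(p, Cell-3) = 1225 + 25 = 1250
d²(p, Cell-4) = 9 + 1024 = 1033
d²(p, Cell-5) = 100 + 4 = 104
d²(p, Cell-6) = 961 + 400 = 1361
d²(p, Cell-7) = 1296 + 576 = 1872
d²(p, Cell-8) = 784 + 1296 = 2080
Minimum is at Cell-5.

Cell-5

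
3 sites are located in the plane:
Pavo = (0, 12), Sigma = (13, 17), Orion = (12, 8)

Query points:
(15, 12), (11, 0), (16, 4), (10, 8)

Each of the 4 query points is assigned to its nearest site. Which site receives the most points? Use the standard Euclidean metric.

(15, 12) — d² to each: Pavo:225, Sigma:29, Orion:25 → nearest is Orion
(11, 0) — d² to each: Pavo:265, Sigma:293, Orion:65 → nearest is Orion
(16, 4) — d² to each: Pavo:320, Sigma:178, Orion:32 → nearest is Orion
(10, 8) — d² to each: Pavo:116, Sigma:90, Orion:4 → nearest is Orion
Tally — Orion:4. Orion captures the most (4).

Orion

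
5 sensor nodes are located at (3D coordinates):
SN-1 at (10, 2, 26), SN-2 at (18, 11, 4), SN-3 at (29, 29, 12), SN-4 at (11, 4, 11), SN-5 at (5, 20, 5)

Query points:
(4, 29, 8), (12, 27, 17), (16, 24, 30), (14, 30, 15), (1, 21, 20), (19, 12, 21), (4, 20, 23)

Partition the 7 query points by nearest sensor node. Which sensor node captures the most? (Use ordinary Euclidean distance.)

(4, 29, 8) — d² to each: SN-1:1089, SN-2:536, SN-3:641, SN-4:683, SN-5:91 → nearest is SN-5
(12, 27, 17) — d² to each: SN-1:710, SN-2:461, SN-3:318, SN-4:566, SN-5:242 → nearest is SN-5
(16, 24, 30) — d² to each: SN-1:536, SN-2:849, SN-3:518, SN-4:786, SN-5:762 → nearest is SN-3
(14, 30, 15) — d² to each: SN-1:921, SN-2:498, SN-3:235, SN-4:701, SN-5:281 → nearest is SN-3
(1, 21, 20) — d² to each: SN-1:478, SN-2:645, SN-3:912, SN-4:470, SN-5:242 → nearest is SN-5
(19, 12, 21) — d² to each: SN-1:206, SN-2:291, SN-3:470, SN-4:228, SN-5:516 → nearest is SN-1
(4, 20, 23) — d² to each: SN-1:369, SN-2:638, SN-3:827, SN-4:449, SN-5:325 → nearest is SN-5
Tally — SN-1:1, SN-3:2, SN-5:4. SN-5 captures the most (4).

SN-5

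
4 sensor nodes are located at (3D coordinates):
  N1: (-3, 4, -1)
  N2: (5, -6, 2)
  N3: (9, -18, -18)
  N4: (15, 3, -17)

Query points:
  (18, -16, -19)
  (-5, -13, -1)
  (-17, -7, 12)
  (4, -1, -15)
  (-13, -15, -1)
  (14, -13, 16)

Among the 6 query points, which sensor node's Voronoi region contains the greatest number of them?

N2

(18, -16, -19) — d² to each: N1:1165, N2:710, N3:86, N4:374 → nearest is N3
(-5, -13, -1) — d² to each: N1:293, N2:158, N3:510, N4:912 → nearest is N2
(-17, -7, 12) — d² to each: N1:486, N2:585, N3:1697, N4:1965 → nearest is N1
(4, -1, -15) — d² to each: N1:270, N2:315, N3:323, N4:141 → nearest is N4
(-13, -15, -1) — d² to each: N1:461, N2:414, N3:782, N4:1364 → nearest is N2
(14, -13, 16) — d² to each: N1:867, N2:326, N3:1206, N4:1346 → nearest is N2
Tally — N1:1, N2:3, N3:1, N4:1. N2 captures the most (3).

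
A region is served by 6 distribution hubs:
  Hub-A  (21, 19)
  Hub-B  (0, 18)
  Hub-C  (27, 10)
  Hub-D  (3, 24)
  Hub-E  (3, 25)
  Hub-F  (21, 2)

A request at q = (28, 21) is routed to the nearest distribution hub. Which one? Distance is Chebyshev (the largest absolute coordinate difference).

Hub-A

d(q, Hub-A) = max(7, 2) = 7
d(q, Hub-B) = max(28, 3) = 28
d(q, Hub-C) = max(1, 11) = 11
d(q, Hub-D) = max(25, 3) = 25
d(q, Hub-E) = max(25, 4) = 25
d(q, Hub-F) = max(7, 19) = 19
Minimum is at Hub-A.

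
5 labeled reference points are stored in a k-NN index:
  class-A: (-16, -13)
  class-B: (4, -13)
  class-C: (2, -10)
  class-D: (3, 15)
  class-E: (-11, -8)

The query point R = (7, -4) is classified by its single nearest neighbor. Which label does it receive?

class-C

Since √ is increasing, it suffices to compare squared distances:
d²(R, class-A) = 529 + 81 = 610
d²(R, class-B) = 9 + 81 = 90
d²(R, class-C) = 25 + 36 = 61
d²(R, class-D) = 16 + 361 = 377
d²(R, class-E) = 324 + 16 = 340
Minimum is at class-C.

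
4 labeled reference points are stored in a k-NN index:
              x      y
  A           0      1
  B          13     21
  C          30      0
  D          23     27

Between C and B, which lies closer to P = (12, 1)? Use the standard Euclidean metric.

Compare squared distances:
|PC|² = (12−30)² + (1−0)² = 324 + 1 = 325
|PB|² = (12−13)² + (1−21)² = 1 + 400 = 401
325 < 401, so C is closer.

C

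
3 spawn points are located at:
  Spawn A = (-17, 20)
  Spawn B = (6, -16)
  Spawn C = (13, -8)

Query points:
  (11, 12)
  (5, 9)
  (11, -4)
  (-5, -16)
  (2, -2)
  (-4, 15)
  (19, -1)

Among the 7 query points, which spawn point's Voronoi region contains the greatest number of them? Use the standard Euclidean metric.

(11, 12) — d² to each: Spawn A:848, Spawn B:809, Spawn C:404 → nearest is Spawn C
(5, 9) — d² to each: Spawn A:605, Spawn B:626, Spawn C:353 → nearest is Spawn C
(11, -4) — d² to each: Spawn A:1360, Spawn B:169, Spawn C:20 → nearest is Spawn C
(-5, -16) — d² to each: Spawn A:1440, Spawn B:121, Spawn C:388 → nearest is Spawn B
(2, -2) — d² to each: Spawn A:845, Spawn B:212, Spawn C:157 → nearest is Spawn C
(-4, 15) — d² to each: Spawn A:194, Spawn B:1061, Spawn C:818 → nearest is Spawn A
(19, -1) — d² to each: Spawn A:1737, Spawn B:394, Spawn C:85 → nearest is Spawn C
Tally — Spawn A:1, Spawn B:1, Spawn C:5. Spawn C captures the most (5).

Spawn C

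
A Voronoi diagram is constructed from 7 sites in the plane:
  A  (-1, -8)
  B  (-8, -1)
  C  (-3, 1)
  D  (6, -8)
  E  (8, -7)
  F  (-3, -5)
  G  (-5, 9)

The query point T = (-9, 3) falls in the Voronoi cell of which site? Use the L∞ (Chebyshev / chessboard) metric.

d(T,A) = max(8, 11) = 11
d(T,B) = max(1, 4) = 4
d(T,C) = max(6, 2) = 6
d(T,D) = max(15, 11) = 15
d(T,E) = max(17, 10) = 17
d(T,F) = max(6, 8) = 8
d(T,G) = max(4, 6) = 6
The smallest is to B, so T lies in the Voronoi region of B.

B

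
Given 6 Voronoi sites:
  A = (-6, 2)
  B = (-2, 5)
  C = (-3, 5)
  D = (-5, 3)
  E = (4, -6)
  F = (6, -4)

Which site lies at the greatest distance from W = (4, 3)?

Squared Euclidean distances:
|WA|² = (4−(-6))² + (3−2)² = 100 + 1 = 101
|WB|² = (4−(-2))² + (3−5)² = 36 + 4 = 40
|WC|² = (4−(-3))² + (3−5)² = 49 + 4 = 53
|WD|² = (4−(-5))² + (3−3)² = 81 + 0 = 81
|WE|² = (4−4)² + (3−(-6))² = 0 + 81 = 81
|WF|² = (4−6)² + (3−(-4))² = 4 + 49 = 53
The largest is to A.

A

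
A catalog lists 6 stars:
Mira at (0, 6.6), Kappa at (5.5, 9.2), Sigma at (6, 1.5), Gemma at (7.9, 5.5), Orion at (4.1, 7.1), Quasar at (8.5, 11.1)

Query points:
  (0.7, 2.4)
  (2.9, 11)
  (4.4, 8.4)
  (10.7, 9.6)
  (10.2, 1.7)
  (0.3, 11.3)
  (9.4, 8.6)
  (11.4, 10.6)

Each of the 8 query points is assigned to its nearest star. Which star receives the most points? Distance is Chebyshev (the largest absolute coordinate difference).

(0.7, 2.4) — d to each: Mira:4.2, Kappa:6.8, Sigma:5.3, Gemma:7.2, Orion:4.7, Quasar:8.7 → nearest is Mira
(2.9, 11) — d to each: Mira:4.4, Kappa:2.6, Sigma:9.5, Gemma:5.5, Orion:3.9, Quasar:5.6 → nearest is Kappa
(4.4, 8.4) — d to each: Mira:4.4, Kappa:1.1, Sigma:6.9, Gemma:3.5, Orion:1.3, Quasar:4.1 → nearest is Kappa
(10.7, 9.6) — d to each: Mira:10.7, Kappa:5.2, Sigma:8.1, Gemma:4.1, Orion:6.6, Quasar:2.2 → nearest is Quasar
(10.2, 1.7) — d to each: Mira:10.2, Kappa:7.5, Sigma:4.2, Gemma:3.8, Orion:6.1, Quasar:9.4 → nearest is Gemma
(0.3, 11.3) — d to each: Mira:4.7, Kappa:5.2, Sigma:9.8, Gemma:7.6, Orion:4.2, Quasar:8.2 → nearest is Orion
(9.4, 8.6) — d to each: Mira:9.4, Kappa:3.9, Sigma:7.1, Gemma:3.1, Orion:5.3, Quasar:2.5 → nearest is Quasar
(11.4, 10.6) — d to each: Mira:11.4, Kappa:5.9, Sigma:9.1, Gemma:5.1, Orion:7.3, Quasar:2.9 → nearest is Quasar
Tally — Mira:1, Kappa:2, Gemma:1, Orion:1, Quasar:3. Quasar captures the most (3).

Quasar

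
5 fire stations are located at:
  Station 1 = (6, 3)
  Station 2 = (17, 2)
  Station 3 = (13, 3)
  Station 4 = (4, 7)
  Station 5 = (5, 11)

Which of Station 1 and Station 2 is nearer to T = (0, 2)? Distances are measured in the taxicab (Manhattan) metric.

Station 1

d(T, Station 1) = |0−6| + |2−3| = 6 + 1 = 7
d(T, Station 2) = |0−17| + |2−2| = 17 + 0 = 17
7 < 17, so Station 1 is closer.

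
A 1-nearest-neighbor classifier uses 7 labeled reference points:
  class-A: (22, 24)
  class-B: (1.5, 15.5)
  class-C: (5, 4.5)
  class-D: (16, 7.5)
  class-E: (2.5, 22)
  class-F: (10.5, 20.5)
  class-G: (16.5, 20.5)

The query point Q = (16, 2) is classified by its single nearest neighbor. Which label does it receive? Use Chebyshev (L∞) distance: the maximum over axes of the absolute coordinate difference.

d(Q, class-A) = max(6, 22) = 22
d(Q, class-B) = max(14.5, 13.5) = 14.5
d(Q, class-C) = max(11, 2.5) = 11
d(Q, class-D) = max(0, 5.5) = 5.5
d(Q, class-E) = max(13.5, 20) = 20
d(Q, class-F) = max(5.5, 18.5) = 18.5
d(Q, class-G) = max(0.5, 18.5) = 18.5
The smallest is to class-D, so Q lies in the Voronoi region of class-D.

class-D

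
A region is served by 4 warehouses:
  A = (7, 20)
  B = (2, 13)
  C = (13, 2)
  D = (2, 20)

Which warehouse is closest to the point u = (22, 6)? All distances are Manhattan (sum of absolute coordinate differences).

d(u,A) = 15 + 14 = 29
d(u,B) = 20 + 7 = 27
d(u,C) = 9 + 4 = 13
d(u,D) = 20 + 14 = 34
C is nearest.

C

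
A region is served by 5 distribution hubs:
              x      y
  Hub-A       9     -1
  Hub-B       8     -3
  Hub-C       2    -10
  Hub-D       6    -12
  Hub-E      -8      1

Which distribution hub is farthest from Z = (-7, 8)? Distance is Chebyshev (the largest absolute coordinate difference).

Hub-D

d(Z, Hub-A) = max(16, 9) = 16
d(Z, Hub-B) = max(15, 11) = 15
d(Z, Hub-C) = max(9, 18) = 18
d(Z, Hub-D) = max(13, 20) = 20
d(Z, Hub-E) = max(1, 7) = 7
The largest is to Hub-D.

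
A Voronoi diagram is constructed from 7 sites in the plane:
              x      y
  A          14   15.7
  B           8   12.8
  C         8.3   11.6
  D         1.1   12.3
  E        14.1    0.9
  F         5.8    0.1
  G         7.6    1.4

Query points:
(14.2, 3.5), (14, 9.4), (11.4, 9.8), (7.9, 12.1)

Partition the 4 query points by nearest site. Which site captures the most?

C

(14.2, 3.5) — d² to each: A:148.88, B:124.93, C:100.42, D:249.05, E:6.77, F:82.12, G:47.97 → nearest is E
(14, 9.4) — d² to each: A:39.69, B:47.56, C:37.33, D:174.82, E:72.26, F:153.73, G:104.96 → nearest is C
(11.4, 9.8) — d² to each: A:41.57, B:20.56, C:12.85, D:112.34, E:86.5, F:125.45, G:85 → nearest is C
(7.9, 12.1) — d² to each: A:50.17, B:0.5, C:0.41, D:46.28, E:163.88, F:148.41, G:114.58 → nearest is C
Tally — C:3, E:1. C captures the most (3).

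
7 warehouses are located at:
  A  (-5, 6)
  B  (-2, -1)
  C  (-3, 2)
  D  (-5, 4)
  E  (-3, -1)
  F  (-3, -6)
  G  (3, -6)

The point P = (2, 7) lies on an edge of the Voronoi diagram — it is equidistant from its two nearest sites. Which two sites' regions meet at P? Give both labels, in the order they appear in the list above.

A and C

Squared distances from P to each site:
|PA|² = 49 + 1 = 50
|PB|² = 16 + 64 = 80
|PC|² = 25 + 25 = 50
|PD|² = 49 + 9 = 58
|PE|² = 25 + 64 = 89
|PF|² = 25 + 169 = 194
|PG|² = 1 + 169 = 170
P is equidistant from A and C (both at squared distance 50), and every other site is strictly farther — so P lies on the A–C Voronoi edge.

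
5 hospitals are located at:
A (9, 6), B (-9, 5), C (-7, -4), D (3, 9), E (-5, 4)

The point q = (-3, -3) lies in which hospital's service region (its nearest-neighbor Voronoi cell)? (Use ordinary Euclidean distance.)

C

Squared Euclidean distances:
|qA|² = (-3−9)² + (-3−6)² = 144 + 81 = 225
|qB|² = (-3−(-9))² + (-3−5)² = 36 + 64 = 100
|qC|² = (-3−(-7))² + (-3−(-4))² = 16 + 1 = 17
|qD|² = (-3−3)² + (-3−9)² = 36 + 144 = 180
|qE|² = (-3−(-5))² + (-3−4)² = 4 + 49 = 53
C is nearest.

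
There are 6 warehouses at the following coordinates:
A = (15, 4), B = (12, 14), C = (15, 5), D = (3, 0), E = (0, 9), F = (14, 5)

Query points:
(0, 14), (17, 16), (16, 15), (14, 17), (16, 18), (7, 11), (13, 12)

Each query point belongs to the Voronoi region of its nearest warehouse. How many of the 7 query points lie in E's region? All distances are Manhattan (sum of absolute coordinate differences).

1

(0, 14) — d to each: A:25, B:12, C:24, D:17, E:5, F:23 → nearest is E
(17, 16) — d to each: A:14, B:7, C:13, D:30, E:24, F:14 → nearest is B
(16, 15) — d to each: A:12, B:5, C:11, D:28, E:22, F:12 → nearest is B
(14, 17) — d to each: A:14, B:5, C:13, D:28, E:22, F:12 → nearest is B
(16, 18) — d to each: A:15, B:8, C:14, D:31, E:25, F:15 → nearest is B
(7, 11) — d to each: A:15, B:8, C:14, D:15, E:9, F:13 → nearest is B
(13, 12) — d to each: A:10, B:3, C:9, D:22, E:16, F:8 → nearest is B
1 of the 7 points has E as nearest.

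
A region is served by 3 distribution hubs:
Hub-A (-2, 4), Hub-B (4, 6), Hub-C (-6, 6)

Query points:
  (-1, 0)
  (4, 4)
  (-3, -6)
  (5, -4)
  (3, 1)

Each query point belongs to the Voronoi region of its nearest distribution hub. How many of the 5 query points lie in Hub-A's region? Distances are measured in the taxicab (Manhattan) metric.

2

(-1, 0) — d to each: Hub-A:5, Hub-B:11, Hub-C:11 → nearest is Hub-A
(4, 4) — d to each: Hub-A:6, Hub-B:2, Hub-C:12 → nearest is Hub-B
(-3, -6) — d to each: Hub-A:11, Hub-B:19, Hub-C:15 → nearest is Hub-A
(5, -4) — d to each: Hub-A:15, Hub-B:11, Hub-C:21 → nearest is Hub-B
(3, 1) — d to each: Hub-A:8, Hub-B:6, Hub-C:14 → nearest is Hub-B
2 of the 5 points have Hub-A as nearest.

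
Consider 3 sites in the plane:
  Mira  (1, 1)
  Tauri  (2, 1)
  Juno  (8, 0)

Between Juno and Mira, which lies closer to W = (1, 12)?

Mira

Compare squared distances:
d²(W, Juno) = (1−8)² + (12−0)² = 49 + 144 = 193
d²(W, Mira) = (1−1)² + (12−1)² = 0 + 121 = 121
193 > 121, so Mira is closer.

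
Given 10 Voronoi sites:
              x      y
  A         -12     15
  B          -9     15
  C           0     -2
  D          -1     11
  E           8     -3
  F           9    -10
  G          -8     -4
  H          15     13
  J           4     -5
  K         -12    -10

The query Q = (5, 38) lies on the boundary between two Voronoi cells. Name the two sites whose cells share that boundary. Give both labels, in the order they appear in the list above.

B and H

Squared distances from Q to each site:
|QA|² = (5−(-12))² + (38−15)² = 289 + 529 = 818
|QB|² = (5−(-9))² + (38−15)² = 196 + 529 = 725
|QC|² = (5−0)² + (38−(-2))² = 25 + 1600 = 1625
|QD|² = (5−(-1))² + (38−11)² = 36 + 729 = 765
|QE|² = (5−8)² + (38−(-3))² = 9 + 1681 = 1690
|QF|² = (5−9)² + (38−(-10))² = 16 + 2304 = 2320
|QG|² = (5−(-8))² + (38−(-4))² = 169 + 1764 = 1933
|QH|² = (5−15)² + (38−13)² = 100 + 625 = 725
|QJ|² = (5−4)² + (38−(-5))² = 1 + 1849 = 1850
|QK|² = (5−(-12))² + (38−(-10))² = 289 + 2304 = 2593
Q is equidistant from B and H (both at squared distance 725), and every other site is strictly farther — so Q lies on the B–H Voronoi edge.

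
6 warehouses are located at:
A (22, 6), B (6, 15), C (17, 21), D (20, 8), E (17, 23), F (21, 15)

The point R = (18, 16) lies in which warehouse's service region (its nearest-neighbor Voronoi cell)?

Squared Euclidean distances:
|RA|² = (18−22)² + (16−6)² = 16 + 100 = 116
|RB|² = (18−6)² + (16−15)² = 144 + 1 = 145
|RC|² = (18−17)² + (16−21)² = 1 + 25 = 26
|RD|² = (18−20)² + (16−8)² = 4 + 64 = 68
|RE|² = (18−17)² + (16−23)² = 1 + 49 = 50
|RF|² = (18−21)² + (16−15)² = 9 + 1 = 10
F is nearest.

F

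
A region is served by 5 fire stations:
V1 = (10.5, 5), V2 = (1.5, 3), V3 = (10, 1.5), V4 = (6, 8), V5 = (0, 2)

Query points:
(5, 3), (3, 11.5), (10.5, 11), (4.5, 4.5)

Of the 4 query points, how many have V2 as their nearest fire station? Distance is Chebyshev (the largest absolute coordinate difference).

2

(5, 3) — d to each: V1:5.5, V2:3.5, V3:5, V4:5, V5:5 → nearest is V2
(3, 11.5) — d to each: V1:7.5, V2:8.5, V3:10, V4:3.5, V5:9.5 → nearest is V4
(10.5, 11) — d to each: V1:6, V2:9, V3:9.5, V4:4.5, V5:10.5 → nearest is V4
(4.5, 4.5) — d to each: V1:6, V2:3, V3:5.5, V4:3.5, V5:4.5 → nearest is V2
2 of the 4 points have V2 as nearest.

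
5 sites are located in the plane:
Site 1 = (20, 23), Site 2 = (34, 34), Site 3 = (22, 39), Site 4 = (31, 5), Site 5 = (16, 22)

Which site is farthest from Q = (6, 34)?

Compare squared distances (the ordering matches that of the actual distances):
d²(Q, Site 1) = 196 + 121 = 317
d²(Q, Site 2) = 784 + 0 = 784
d²(Q, Site 3) = 256 + 25 = 281
d²(Q, Site 4) = 625 + 841 = 1466
d²(Q, Site 5) = 100 + 144 = 244
The largest is to Site 4.

Site 4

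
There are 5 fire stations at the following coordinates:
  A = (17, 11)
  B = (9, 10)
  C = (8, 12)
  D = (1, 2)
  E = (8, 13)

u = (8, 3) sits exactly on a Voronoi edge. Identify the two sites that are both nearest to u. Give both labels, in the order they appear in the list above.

Squared distances from u to each site:
|uA|² = (8−17)² + (3−11)² = 81 + 64 = 145
|uB|² = (8−9)² + (3−10)² = 1 + 49 = 50
|uC|² = (8−8)² + (3−12)² = 0 + 81 = 81
|uD|² = (8−1)² + (3−2)² = 49 + 1 = 50
|uE|² = (8−8)² + (3−13)² = 0 + 100 = 100
u is equidistant from B and D (both at squared distance 50), and every other site is strictly farther — so u lies on the B–D Voronoi edge.

B and D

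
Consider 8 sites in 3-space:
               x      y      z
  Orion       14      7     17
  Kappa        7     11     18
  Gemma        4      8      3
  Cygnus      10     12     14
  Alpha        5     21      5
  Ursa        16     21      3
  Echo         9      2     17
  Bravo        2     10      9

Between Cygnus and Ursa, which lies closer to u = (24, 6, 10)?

Compare squared distances:
d²(u, Cygnus) = (24−10)² + (6−12)² + (10−14)² = 196 + 36 + 16 = 248
d²(u, Ursa) = (24−16)² + (6−21)² + (10−3)² = 64 + 225 + 49 = 338
248 < 338, so Cygnus is closer.

Cygnus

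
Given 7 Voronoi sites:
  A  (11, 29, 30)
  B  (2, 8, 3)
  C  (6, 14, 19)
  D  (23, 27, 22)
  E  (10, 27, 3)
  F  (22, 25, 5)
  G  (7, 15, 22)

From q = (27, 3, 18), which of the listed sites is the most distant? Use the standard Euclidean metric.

E

Since √ is increasing, it suffices to compare squared distances:
|qA|² = (27−11)² + (3−29)² + (18−30)² = 256 + 676 + 144 = 1076
|qB|² = (27−2)² + (3−8)² + (18−3)² = 625 + 25 + 225 = 875
|qC|² = (27−6)² + (3−14)² + (18−19)² = 441 + 121 + 1 = 563
|qD|² = (27−23)² + (3−27)² + (18−22)² = 16 + 576 + 16 = 608
|qE|² = (27−10)² + (3−27)² + (18−3)² = 289 + 576 + 225 = 1090
|qF|² = (27−22)² + (3−25)² + (18−5)² = 25 + 484 + 169 = 678
|qG|² = (27−7)² + (3−15)² + (18−22)² = 400 + 144 + 16 = 560
The largest is to E.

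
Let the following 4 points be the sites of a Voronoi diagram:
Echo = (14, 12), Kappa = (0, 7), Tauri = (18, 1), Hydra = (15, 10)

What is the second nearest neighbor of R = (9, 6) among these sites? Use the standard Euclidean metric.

Compare squared distances (the ordering matches that of the actual distances):
d²(R, Echo) = (9−14)² + (6−12)² = 25 + 36 = 61
d²(R, Kappa) = (9−0)² + (6−7)² = 81 + 1 = 82
d²(R, Tauri) = (9−18)² + (6−1)² = 81 + 25 = 106
d²(R, Hydra) = (9−15)² + (6−10)² = 36 + 16 = 52
Sorted ascending: Hydra, Echo, Kappa, … — the second-nearest is Echo.

Echo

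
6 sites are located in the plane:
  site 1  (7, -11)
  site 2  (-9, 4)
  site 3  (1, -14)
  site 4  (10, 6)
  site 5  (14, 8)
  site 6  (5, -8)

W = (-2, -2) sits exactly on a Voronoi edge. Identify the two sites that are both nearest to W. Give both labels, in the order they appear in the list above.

site 2 and site 6

Squared distances from W to each site:
d²(W, site 1) = 81 + 81 = 162
d²(W, site 2) = 49 + 36 = 85
d²(W, site 3) = 9 + 144 = 153
d²(W, site 4) = 144 + 64 = 208
d²(W, site 5) = 256 + 100 = 356
d²(W, site 6) = 49 + 36 = 85
W is equidistant from site 2 and site 6 (both at squared distance 85), and every other site is strictly farther — so W lies on the site 2–site 6 Voronoi edge.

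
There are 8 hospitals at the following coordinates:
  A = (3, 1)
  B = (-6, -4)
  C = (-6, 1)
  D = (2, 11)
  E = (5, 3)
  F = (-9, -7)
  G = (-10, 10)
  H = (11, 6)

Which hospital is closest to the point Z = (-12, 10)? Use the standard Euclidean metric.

G

Compare squared distances (the ordering matches that of the actual distances):
|ZA|² = (-12−3)² + (10−1)² = 225 + 81 = 306
|ZB|² = (-12−(-6))² + (10−(-4))² = 36 + 196 = 232
|ZC|² = (-12−(-6))² + (10−1)² = 36 + 81 = 117
|ZD|² = (-12−2)² + (10−11)² = 196 + 1 = 197
|ZE|² = (-12−5)² + (10−3)² = 289 + 49 = 338
|ZF|² = (-12−(-9))² + (10−(-7))² = 9 + 289 = 298
|ZG|² = (-12−(-10))² + (10−10)² = 4 + 0 = 4
|ZH|² = (-12−11)² + (10−6)² = 529 + 16 = 545
Minimum is at G.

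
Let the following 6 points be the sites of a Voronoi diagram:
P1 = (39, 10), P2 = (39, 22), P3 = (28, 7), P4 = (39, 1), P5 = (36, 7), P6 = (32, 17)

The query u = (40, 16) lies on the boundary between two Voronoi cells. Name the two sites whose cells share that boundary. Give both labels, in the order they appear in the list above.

Squared distances from u to each site:
|uP1|² = (40−39)² + (16−10)² = 1 + 36 = 37
|uP2|² = (40−39)² + (16−22)² = 1 + 36 = 37
|uP3|² = (40−28)² + (16−7)² = 144 + 81 = 225
|uP4|² = (40−39)² + (16−1)² = 1 + 225 = 226
|uP5|² = (40−36)² + (16−7)² = 16 + 81 = 97
|uP6|² = (40−32)² + (16−17)² = 64 + 1 = 65
u is equidistant from P1 and P2 (both at squared distance 37), and every other site is strictly farther — so u lies on the P1–P2 Voronoi edge.

P1 and P2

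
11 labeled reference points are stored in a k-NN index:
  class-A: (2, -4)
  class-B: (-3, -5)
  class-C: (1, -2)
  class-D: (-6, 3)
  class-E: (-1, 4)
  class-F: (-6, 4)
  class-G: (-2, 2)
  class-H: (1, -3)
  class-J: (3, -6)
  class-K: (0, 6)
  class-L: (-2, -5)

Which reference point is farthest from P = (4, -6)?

class-F

Since √ is increasing, it suffices to compare squared distances:
d²(P, class-A) = (4−2)² + (-6−(-4))² = 4 + 4 = 8
d²(P, class-B) = (4−(-3))² + (-6−(-5))² = 49 + 1 = 50
d²(P, class-C) = (4−1)² + (-6−(-2))² = 9 + 16 = 25
d²(P, class-D) = (4−(-6))² + (-6−3)² = 100 + 81 = 181
d²(P, class-E) = (4−(-1))² + (-6−4)² = 25 + 100 = 125
d²(P, class-F) = (4−(-6))² + (-6−4)² = 100 + 100 = 200
d²(P, class-G) = (4−(-2))² + (-6−2)² = 36 + 64 = 100
d²(P, class-H) = (4−1)² + (-6−(-3))² = 9 + 9 = 18
d²(P, class-J) = (4−3)² + (-6−(-6))² = 1 + 0 = 1
d²(P, class-K) = (4−0)² + (-6−6)² = 16 + 144 = 160
d²(P, class-L) = (4−(-2))² + (-6−(-5))² = 36 + 1 = 37
The largest is to class-F.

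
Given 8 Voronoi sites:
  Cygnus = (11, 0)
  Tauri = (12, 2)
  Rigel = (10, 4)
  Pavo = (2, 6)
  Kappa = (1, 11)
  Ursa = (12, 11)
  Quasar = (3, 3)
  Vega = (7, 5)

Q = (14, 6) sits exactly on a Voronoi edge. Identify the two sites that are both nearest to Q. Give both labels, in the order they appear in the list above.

Tauri and Rigel

Squared distances from Q to each site:
d²(Q, Cygnus) = 9 + 36 = 45
d²(Q, Tauri) = 4 + 16 = 20
d²(Q, Rigel) = 16 + 4 = 20
d²(Q, Pavo) = 144 + 0 = 144
d²(Q, Kappa) = 169 + 25 = 194
d²(Q, Ursa) = 4 + 25 = 29
d²(Q, Quasar) = 121 + 9 = 130
d²(Q, Vega) = 49 + 1 = 50
Q is equidistant from Tauri and Rigel (both at squared distance 20), and every other site is strictly farther — so Q lies on the Tauri–Rigel Voronoi edge.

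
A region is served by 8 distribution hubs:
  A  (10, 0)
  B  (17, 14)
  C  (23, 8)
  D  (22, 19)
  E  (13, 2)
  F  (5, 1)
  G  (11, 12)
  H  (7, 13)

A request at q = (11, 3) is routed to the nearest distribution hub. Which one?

Squared Euclidean distances:
|qA|² = 1 + 9 = 10
|qB|² = 36 + 121 = 157
|qC|² = 144 + 25 = 169
|qD|² = 121 + 256 = 377
|qE|² = 4 + 1 = 5
|qF|² = 36 + 4 = 40
|qG|² = 0 + 81 = 81
|qH|² = 16 + 100 = 116
The smallest is to E, so q lies in the Voronoi region of E.

E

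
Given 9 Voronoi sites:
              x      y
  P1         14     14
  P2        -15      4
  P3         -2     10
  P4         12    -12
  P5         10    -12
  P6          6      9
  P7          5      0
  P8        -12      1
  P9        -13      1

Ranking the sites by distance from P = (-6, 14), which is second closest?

Squared Euclidean distances:
|PP1|² = (-6−14)² + (14−14)² = 400 + 0 = 400
|PP2|² = (-6−(-15))² + (14−4)² = 81 + 100 = 181
|PP3|² = (-6−(-2))² + (14−10)² = 16 + 16 = 32
|PP4|² = (-6−12)² + (14−(-12))² = 324 + 676 = 1000
|PP5|² = (-6−10)² + (14−(-12))² = 256 + 676 = 932
|PP6|² = (-6−6)² + (14−9)² = 144 + 25 = 169
|PP7|² = (-6−5)² + (14−0)² = 121 + 196 = 317
|PP8|² = (-6−(-12))² + (14−1)² = 36 + 169 = 205
|PP9|² = (-6−(-13))² + (14−1)² = 49 + 169 = 218
Sorted ascending: P3, P6, P2, … — the second-nearest is P6.

P6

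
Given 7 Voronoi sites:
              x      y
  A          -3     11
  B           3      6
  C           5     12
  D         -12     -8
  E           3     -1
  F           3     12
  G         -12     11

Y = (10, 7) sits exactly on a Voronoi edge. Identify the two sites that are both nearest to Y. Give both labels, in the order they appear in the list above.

Squared distances from Y to each site:
|YA|² = 169 + 16 = 185
|YB|² = 49 + 1 = 50
|YC|² = 25 + 25 = 50
|YD|² = 484 + 225 = 709
|YE|² = 49 + 64 = 113
|YF|² = 49 + 25 = 74
|YG|² = 484 + 16 = 500
Y is equidistant from B and C (both at squared distance 50), and every other site is strictly farther — so Y lies on the B–C Voronoi edge.

B and C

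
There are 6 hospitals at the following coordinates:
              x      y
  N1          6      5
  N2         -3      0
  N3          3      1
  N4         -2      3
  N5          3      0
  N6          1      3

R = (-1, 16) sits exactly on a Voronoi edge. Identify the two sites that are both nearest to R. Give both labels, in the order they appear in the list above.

Squared distances from R to each site:
|RN1|² = (-1−6)² + (16−5)² = 49 + 121 = 170
|RN2|² = (-1−(-3))² + (16−0)² = 4 + 256 = 260
|RN3|² = (-1−3)² + (16−1)² = 16 + 225 = 241
|RN4|² = (-1−(-2))² + (16−3)² = 1 + 169 = 170
|RN5|² = (-1−3)² + (16−0)² = 16 + 256 = 272
|RN6|² = (-1−1)² + (16−3)² = 4 + 169 = 173
R is equidistant from N1 and N4 (both at squared distance 170), and every other site is strictly farther — so R lies on the N1–N4 Voronoi edge.

N1 and N4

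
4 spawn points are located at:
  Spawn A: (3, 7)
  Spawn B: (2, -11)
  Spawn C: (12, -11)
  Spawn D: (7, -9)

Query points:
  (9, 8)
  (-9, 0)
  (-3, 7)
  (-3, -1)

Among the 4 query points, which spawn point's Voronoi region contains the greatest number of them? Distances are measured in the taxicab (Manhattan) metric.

Spawn A

(9, 8) — d to each: Spawn A:7, Spawn B:26, Spawn C:22, Spawn D:19 → nearest is Spawn A
(-9, 0) — d to each: Spawn A:19, Spawn B:22, Spawn C:32, Spawn D:25 → nearest is Spawn A
(-3, 7) — d to each: Spawn A:6, Spawn B:23, Spawn C:33, Spawn D:26 → nearest is Spawn A
(-3, -1) — d to each: Spawn A:14, Spawn B:15, Spawn C:25, Spawn D:18 → nearest is Spawn A
Tally — Spawn A:4. Spawn A captures the most (4).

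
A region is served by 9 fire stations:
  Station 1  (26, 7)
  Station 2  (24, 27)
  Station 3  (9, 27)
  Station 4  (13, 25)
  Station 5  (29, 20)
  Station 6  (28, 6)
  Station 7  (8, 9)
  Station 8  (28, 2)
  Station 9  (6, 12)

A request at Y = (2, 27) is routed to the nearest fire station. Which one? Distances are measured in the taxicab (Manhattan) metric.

d(Y, Station 1) = |2−26| + |27−7| = 24 + 20 = 44
d(Y, Station 2) = |2−24| + |27−27| = 22 + 0 = 22
d(Y, Station 3) = |2−9| + |27−27| = 7 + 0 = 7
d(Y, Station 4) = |2−13| + |27−25| = 11 + 2 = 13
d(Y, Station 5) = |2−29| + |27−20| = 27 + 7 = 34
d(Y, Station 6) = |2−28| + |27−6| = 26 + 21 = 47
d(Y, Station 7) = |2−8| + |27−9| = 6 + 18 = 24
d(Y, Station 8) = |2−28| + |27−2| = 26 + 25 = 51
d(Y, Station 9) = |2−6| + |27−12| = 4 + 15 = 19
Minimum is at Station 3.

Station 3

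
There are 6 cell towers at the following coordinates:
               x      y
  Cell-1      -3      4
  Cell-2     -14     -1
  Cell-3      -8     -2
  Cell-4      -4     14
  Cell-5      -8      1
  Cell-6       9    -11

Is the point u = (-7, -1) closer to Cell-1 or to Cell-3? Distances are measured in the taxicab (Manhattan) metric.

Cell-3

d(u, Cell-1) = |-7−(-3)| + |-1−4| = 4 + 5 = 9
d(u, Cell-3) = |-7−(-8)| + |-1−(-2)| = 1 + 1 = 2
9 > 2, so Cell-3 is closer.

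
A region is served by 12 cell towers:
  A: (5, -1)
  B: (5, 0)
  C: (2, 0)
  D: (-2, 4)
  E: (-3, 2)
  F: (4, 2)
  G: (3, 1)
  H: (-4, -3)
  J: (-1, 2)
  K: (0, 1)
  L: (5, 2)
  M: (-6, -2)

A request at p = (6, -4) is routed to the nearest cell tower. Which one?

Since √ is increasing, it suffices to compare squared distances:
|pA|² = 1 + 9 = 10
|pB|² = 1 + 16 = 17
|pC|² = 16 + 16 = 32
|pD|² = 64 + 64 = 128
|pE|² = 81 + 36 = 117
|pF|² = 4 + 36 = 40
|pG|² = 9 + 25 = 34
|pH|² = 100 + 1 = 101
|pJ|² = 49 + 36 = 85
|pK|² = 36 + 25 = 61
|pL|² = 1 + 36 = 37
|pM|² = 144 + 4 = 148
Minimum is at A.

A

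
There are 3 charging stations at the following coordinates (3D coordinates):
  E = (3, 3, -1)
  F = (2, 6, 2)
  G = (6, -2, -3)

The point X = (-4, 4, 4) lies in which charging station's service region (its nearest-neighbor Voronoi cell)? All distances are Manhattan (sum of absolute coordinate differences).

F

d(X,E) = 7 + 1 + 5 = 13
d(X,F) = 6 + 2 + 2 = 10
d(X,G) = 10 + 6 + 7 = 23
The smallest is to F, so X lies in the Voronoi region of F.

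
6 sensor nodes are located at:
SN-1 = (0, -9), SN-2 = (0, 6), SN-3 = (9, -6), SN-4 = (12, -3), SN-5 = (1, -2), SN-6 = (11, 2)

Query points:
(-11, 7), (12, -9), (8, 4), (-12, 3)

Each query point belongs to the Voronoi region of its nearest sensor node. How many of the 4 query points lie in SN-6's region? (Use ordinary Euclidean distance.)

(-11, 7) — d² to each: SN-1:377, SN-2:122, SN-3:569, SN-4:629, SN-5:225, SN-6:509 → nearest is SN-2
(12, -9) — d² to each: SN-1:144, SN-2:369, SN-3:18, SN-4:36, SN-5:170, SN-6:122 → nearest is SN-3
(8, 4) — d² to each: SN-1:233, SN-2:68, SN-3:101, SN-4:65, SN-5:85, SN-6:13 → nearest is SN-6
(-12, 3) — d² to each: SN-1:288, SN-2:153, SN-3:522, SN-4:612, SN-5:194, SN-6:530 → nearest is SN-2
1 of the 4 points has SN-6 as nearest.

1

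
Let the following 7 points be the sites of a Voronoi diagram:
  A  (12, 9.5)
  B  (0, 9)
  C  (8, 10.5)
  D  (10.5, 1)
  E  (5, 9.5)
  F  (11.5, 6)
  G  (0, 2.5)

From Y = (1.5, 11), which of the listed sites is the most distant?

Compare squared distances (the ordering matches that of the actual distances):
|YA|² = 110.25 + 2.25 = 112.5
|YB|² = 2.25 + 4 = 6.25
|YC|² = 42.25 + 0.25 = 42.5
|YD|² = 81 + 100 = 181
|YE|² = 12.25 + 2.25 = 14.5
|YF|² = 100 + 25 = 125
|YG|² = 2.25 + 72.25 = 74.5
The largest is to D.

D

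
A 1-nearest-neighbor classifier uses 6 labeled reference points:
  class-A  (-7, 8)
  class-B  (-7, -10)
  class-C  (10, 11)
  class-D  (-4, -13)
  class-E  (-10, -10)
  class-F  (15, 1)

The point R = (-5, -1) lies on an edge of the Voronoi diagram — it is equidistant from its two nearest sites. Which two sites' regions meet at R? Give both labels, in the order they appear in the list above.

class-A and class-B

Squared distances from R to each site:
d²(R, class-A) = (-5−(-7))² + (-1−8)² = 4 + 81 = 85
d²(R, class-B) = (-5−(-7))² + (-1−(-10))² = 4 + 81 = 85
d²(R, class-C) = (-5−10)² + (-1−11)² = 225 + 144 = 369
d²(R, class-D) = (-5−(-4))² + (-1−(-13))² = 1 + 144 = 145
d²(R, class-E) = (-5−(-10))² + (-1−(-10))² = 25 + 81 = 106
d²(R, class-F) = (-5−15)² + (-1−1)² = 400 + 4 = 404
R is equidistant from class-A and class-B (both at squared distance 85), and every other site is strictly farther — so R lies on the class-A–class-B Voronoi edge.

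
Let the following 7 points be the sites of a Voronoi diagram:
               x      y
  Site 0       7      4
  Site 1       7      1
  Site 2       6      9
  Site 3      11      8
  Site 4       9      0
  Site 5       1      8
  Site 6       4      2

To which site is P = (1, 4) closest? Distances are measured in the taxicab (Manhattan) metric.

Site 5

d(P, Site 0) = |1−7| + |4−4| = 6 + 0 = 6
d(P, Site 1) = |1−7| + |4−1| = 6 + 3 = 9
d(P, Site 2) = |1−6| + |4−9| = 5 + 5 = 10
d(P, Site 3) = |1−11| + |4−8| = 10 + 4 = 14
d(P, Site 4) = |1−9| + |4−0| = 8 + 4 = 12
d(P, Site 5) = |1−1| + |4−8| = 0 + 4 = 4
d(P, Site 6) = |1−4| + |4−2| = 3 + 2 = 5
Site 5 is nearest.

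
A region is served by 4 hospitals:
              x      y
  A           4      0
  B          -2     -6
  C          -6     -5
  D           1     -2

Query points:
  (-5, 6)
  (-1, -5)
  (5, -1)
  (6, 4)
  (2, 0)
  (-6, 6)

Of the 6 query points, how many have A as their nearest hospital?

(-5, 6) — d² to each: A:117, B:153, C:122, D:100 → nearest is D
(-1, -5) — d² to each: A:50, B:2, C:25, D:13 → nearest is B
(5, -1) — d² to each: A:2, B:74, C:137, D:17 → nearest is A
(6, 4) — d² to each: A:20, B:164, C:225, D:61 → nearest is A
(2, 0) — d² to each: A:4, B:52, C:89, D:5 → nearest is A
(-6, 6) — d² to each: A:136, B:160, C:121, D:113 → nearest is D
3 of the 6 points have A as nearest.

3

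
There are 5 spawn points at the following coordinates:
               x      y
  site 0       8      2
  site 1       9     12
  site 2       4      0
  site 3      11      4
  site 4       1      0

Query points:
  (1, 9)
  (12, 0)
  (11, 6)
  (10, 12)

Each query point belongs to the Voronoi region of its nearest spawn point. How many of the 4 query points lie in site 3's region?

(1, 9) — d² to each: site 0:98, site 1:73, site 2:90, site 3:125, site 4:81 → nearest is site 1
(12, 0) — d² to each: site 0:20, site 1:153, site 2:64, site 3:17, site 4:121 → nearest is site 3
(11, 6) — d² to each: site 0:25, site 1:40, site 2:85, site 3:4, site 4:136 → nearest is site 3
(10, 12) — d² to each: site 0:104, site 1:1, site 2:180, site 3:65, site 4:225 → nearest is site 1
2 of the 4 points have site 3 as nearest.

2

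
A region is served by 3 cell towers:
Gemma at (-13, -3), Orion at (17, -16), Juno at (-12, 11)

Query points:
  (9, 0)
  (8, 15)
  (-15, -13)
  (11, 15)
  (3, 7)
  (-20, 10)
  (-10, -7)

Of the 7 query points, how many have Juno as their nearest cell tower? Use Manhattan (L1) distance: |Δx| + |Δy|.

(9, 0) — d to each: Gemma:25, Orion:24, Juno:32 → nearest is Orion
(8, 15) — d to each: Gemma:39, Orion:40, Juno:24 → nearest is Juno
(-15, -13) — d to each: Gemma:12, Orion:35, Juno:27 → nearest is Gemma
(11, 15) — d to each: Gemma:42, Orion:37, Juno:27 → nearest is Juno
(3, 7) — d to each: Gemma:26, Orion:37, Juno:19 → nearest is Juno
(-20, 10) — d to each: Gemma:20, Orion:63, Juno:9 → nearest is Juno
(-10, -7) — d to each: Gemma:7, Orion:36, Juno:20 → nearest is Gemma
4 of the 7 points have Juno as nearest.

4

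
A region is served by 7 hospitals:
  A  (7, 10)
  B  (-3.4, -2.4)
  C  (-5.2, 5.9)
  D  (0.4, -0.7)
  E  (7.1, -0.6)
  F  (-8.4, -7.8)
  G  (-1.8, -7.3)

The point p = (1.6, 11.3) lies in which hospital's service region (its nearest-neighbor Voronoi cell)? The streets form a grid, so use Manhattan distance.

d(p,A) = |1.6−7| + |11.3−10| = 5.4 + 1.3 = 6.7
d(p,B) = |1.6−(-3.4)| + |11.3−(-2.4)| = 5 + 13.7 = 18.7
d(p,C) = |1.6−(-5.2)| + |11.3−5.9| = 6.8 + 5.4 = 12.2
d(p,D) = |1.6−0.4| + |11.3−(-0.7)| = 1.2 + 12 = 13.2
d(p,E) = |1.6−7.1| + |11.3−(-0.6)| = 5.5 + 11.9 = 17.4
d(p,F) = |1.6−(-8.4)| + |11.3−(-7.8)| = 10 + 19.1 = 29.1
d(p,G) = |1.6−(-1.8)| + |11.3−(-7.3)| = 3.4 + 18.6 = 22
Minimum is at A.

A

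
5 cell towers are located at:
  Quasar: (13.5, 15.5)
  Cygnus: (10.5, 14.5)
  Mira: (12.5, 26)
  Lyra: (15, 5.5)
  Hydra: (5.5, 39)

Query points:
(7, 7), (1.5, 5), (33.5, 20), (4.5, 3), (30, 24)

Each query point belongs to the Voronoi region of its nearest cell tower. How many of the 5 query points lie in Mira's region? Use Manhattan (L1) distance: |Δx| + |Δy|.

(7, 7) — d to each: Quasar:15, Cygnus:11, Mira:24.5, Lyra:9.5, Hydra:33.5 → nearest is Lyra
(1.5, 5) — d to each: Quasar:22.5, Cygnus:18.5, Mira:32, Lyra:14, Hydra:38 → nearest is Lyra
(33.5, 20) — d to each: Quasar:24.5, Cygnus:28.5, Mira:27, Lyra:33, Hydra:47 → nearest is Quasar
(4.5, 3) — d to each: Quasar:21.5, Cygnus:17.5, Mira:31, Lyra:13, Hydra:37 → nearest is Lyra
(30, 24) — d to each: Quasar:25, Cygnus:29, Mira:19.5, Lyra:33.5, Hydra:39.5 → nearest is Mira
1 of the 5 points has Mira as nearest.

1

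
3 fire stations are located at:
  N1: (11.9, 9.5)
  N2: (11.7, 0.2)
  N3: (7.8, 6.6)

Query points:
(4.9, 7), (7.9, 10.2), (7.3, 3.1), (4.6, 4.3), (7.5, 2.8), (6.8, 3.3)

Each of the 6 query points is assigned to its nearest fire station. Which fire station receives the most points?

N3

(4.9, 7) — d² to each: N1:55.25, N2:92.48, N3:8.57 → nearest is N3
(7.9, 10.2) — d² to each: N1:16.49, N2:114.44, N3:12.97 → nearest is N3
(7.3, 3.1) — d² to each: N1:62.12, N2:27.77, N3:12.5 → nearest is N3
(4.6, 4.3) — d² to each: N1:80.33, N2:67.22, N3:15.53 → nearest is N3
(7.5, 2.8) — d² to each: N1:64.25, N2:24.4, N3:14.53 → nearest is N3
(6.8, 3.3) — d² to each: N1:64.45, N2:33.62, N3:11.89 → nearest is N3
Tally — N3:6. N3 captures the most (6).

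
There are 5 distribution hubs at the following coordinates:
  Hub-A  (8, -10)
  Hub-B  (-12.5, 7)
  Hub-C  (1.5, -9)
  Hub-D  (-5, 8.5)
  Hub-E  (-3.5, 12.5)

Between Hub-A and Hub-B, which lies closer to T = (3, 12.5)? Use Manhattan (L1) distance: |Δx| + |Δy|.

Hub-B

d(T, Hub-A) = |3−8| + |12.5−(-10)| = 5 + 22.5 = 27.5
d(T, Hub-B) = |3−(-12.5)| + |12.5−7| = 15.5 + 5.5 = 21
27.5 > 21, so Hub-B is closer.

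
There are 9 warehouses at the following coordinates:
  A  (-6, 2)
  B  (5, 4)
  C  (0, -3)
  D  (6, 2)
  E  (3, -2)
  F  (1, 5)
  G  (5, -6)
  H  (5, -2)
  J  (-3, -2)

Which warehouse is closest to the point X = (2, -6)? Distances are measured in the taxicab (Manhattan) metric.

d(X,A) = 8 + 8 = 16
d(X,B) = 3 + 10 = 13
d(X,C) = 2 + 3 = 5
d(X,D) = 4 + 8 = 12
d(X,E) = 1 + 4 = 5
d(X,F) = 1 + 11 = 12
d(X,G) = 3 + 0 = 3
d(X,H) = 3 + 4 = 7
d(X,J) = 5 + 4 = 9
G is nearest.

G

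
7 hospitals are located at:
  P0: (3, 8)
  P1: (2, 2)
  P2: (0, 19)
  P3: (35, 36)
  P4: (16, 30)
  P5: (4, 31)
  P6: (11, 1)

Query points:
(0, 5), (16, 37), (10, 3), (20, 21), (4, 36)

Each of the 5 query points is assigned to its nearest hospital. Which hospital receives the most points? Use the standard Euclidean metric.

P4

(0, 5) — d² to each: P0:18, P1:13, P2:196, P3:2186, P4:881, P5:692, P6:137 → nearest is P1
(16, 37) — d² to each: P0:1010, P1:1421, P2:580, P3:362, P4:49, P5:180, P6:1321 → nearest is P4
(10, 3) — d² to each: P0:74, P1:65, P2:356, P3:1714, P4:765, P5:820, P6:5 → nearest is P6
(20, 21) — d² to each: P0:458, P1:685, P2:404, P3:450, P4:97, P5:356, P6:481 → nearest is P4
(4, 36) — d² to each: P0:785, P1:1160, P2:305, P3:961, P4:180, P5:25, P6:1274 → nearest is P5
Tally — P1:1, P4:2, P5:1, P6:1. P4 captures the most (2).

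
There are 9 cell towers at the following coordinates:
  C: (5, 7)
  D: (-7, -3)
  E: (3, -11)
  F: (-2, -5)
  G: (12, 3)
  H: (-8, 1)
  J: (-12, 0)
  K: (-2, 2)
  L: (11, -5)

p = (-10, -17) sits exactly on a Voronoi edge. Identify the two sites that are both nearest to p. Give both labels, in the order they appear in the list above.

Squared distances from p to each site:
|pC|² = (-10−5)² + (-17−7)² = 225 + 576 = 801
|pD|² = (-10−(-7))² + (-17−(-3))² = 9 + 196 = 205
|pE|² = (-10−3)² + (-17−(-11))² = 169 + 36 = 205
|pF|² = (-10−(-2))² + (-17−(-5))² = 64 + 144 = 208
|pG|² = (-10−12)² + (-17−3)² = 484 + 400 = 884
|pH|² = (-10−(-8))² + (-17−1)² = 4 + 324 = 328
|pJ|² = (-10−(-12))² + (-17−0)² = 4 + 289 = 293
|pK|² = (-10−(-2))² + (-17−2)² = 64 + 361 = 425
|pL|² = (-10−11)² + (-17−(-5))² = 441 + 144 = 585
p is equidistant from D and E (both at squared distance 205), and every other site is strictly farther — so p lies on the D–E Voronoi edge.

D and E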